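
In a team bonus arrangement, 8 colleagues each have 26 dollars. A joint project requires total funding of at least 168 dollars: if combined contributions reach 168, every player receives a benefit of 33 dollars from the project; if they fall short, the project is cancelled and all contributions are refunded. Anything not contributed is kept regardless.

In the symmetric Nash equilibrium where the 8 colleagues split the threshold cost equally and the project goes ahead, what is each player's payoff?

38 dollars

Equal share of the threshold: 168/8 = 21.
At this profile no one gains by cutting their contribution: any cut drops the total below 168, the project is cancelled, contributions are refunded, and the deviator ends with 26, which is less than 26 − 21 + 33 = 38. Contributing more than 21 just wastes the excess. So contributing exactly 21 is a best response.
Each player's payoff: 26 − 21 + 33 = 38.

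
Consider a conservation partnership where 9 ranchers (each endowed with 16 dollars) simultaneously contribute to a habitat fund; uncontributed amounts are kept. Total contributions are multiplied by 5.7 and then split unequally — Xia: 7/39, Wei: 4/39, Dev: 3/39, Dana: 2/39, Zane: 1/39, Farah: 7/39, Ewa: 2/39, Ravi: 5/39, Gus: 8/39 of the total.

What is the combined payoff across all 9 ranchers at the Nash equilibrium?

For player j, contributing a unit is worthwhile iff 5.7 × (j's share) ≥ 1, i.e. iff j's share is at least 0.1754.
The shares above 0.1754 belong to Xia, Farah and Gus, contributing 16 each; the remaining 6 contribute 0. Total contributed: 48.
The habitat fund pays out 5.7 × 48 = 273.60 in total (split across the unequal shares, but the aggregate is all that matters for the group sum).
The 6 free-riders keep 16 each, adding 96. Group total = 96 + 273.60 = 369.60.

369.60 dollars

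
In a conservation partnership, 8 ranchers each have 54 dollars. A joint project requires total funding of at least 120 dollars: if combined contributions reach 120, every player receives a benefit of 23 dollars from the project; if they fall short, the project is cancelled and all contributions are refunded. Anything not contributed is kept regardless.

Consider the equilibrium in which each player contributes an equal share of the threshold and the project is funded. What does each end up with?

Equal share of the threshold: 120/8 = 15.
At this profile no one gains by cutting their contribution: any cut drops the total below 120, the project is cancelled, contributions are refunded, and the deviator ends with 54, which is less than 54 − 15 + 23 = 62. Contributing more than 15 just wastes the excess. So contributing exactly 15 is a best response.
Each player's payoff: 54 − 15 + 23 = 62.

62 dollars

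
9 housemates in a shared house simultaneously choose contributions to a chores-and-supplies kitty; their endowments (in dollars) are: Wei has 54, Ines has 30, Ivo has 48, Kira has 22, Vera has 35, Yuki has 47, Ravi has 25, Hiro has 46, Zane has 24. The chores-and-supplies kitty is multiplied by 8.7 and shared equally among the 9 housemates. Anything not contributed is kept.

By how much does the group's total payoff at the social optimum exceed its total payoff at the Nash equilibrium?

The private return per contributed unit is 8.7/9 = 0.9667 < 1 for every player regardless of endowment, so the Nash equilibrium is zero contribution and the group total is Σ E_j = 54 + 30 + 48 + 22 + 35 + 47 + 25 + 46 + 24 = 331.
Each contributed unit returns 8.700 to the group, so the social optimum is full contribution by everyone: group total = 8.700 × 331 = 2879.70.
Efficiency loss = (8.700 − 1) × 331 = 2548.70.

2548.70 dollars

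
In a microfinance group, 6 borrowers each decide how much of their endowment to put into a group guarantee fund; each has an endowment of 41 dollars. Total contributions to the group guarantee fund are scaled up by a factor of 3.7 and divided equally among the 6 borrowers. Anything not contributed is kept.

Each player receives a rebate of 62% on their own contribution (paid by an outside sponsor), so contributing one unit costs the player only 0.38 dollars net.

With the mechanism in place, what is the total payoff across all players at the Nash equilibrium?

Under the mechanism each unit contributed yields (3.7/6) / 0.38 = 1.6228 back to its contributor per unit of net cost, which exceeds 1, making full contribution the dominant choice for everyone.
So the Nash equilibrium is full contribution by all 6; the group earns 6 × (41 × 0.62 + 3.7 × 41) = 1062.72.

1062.72 dollars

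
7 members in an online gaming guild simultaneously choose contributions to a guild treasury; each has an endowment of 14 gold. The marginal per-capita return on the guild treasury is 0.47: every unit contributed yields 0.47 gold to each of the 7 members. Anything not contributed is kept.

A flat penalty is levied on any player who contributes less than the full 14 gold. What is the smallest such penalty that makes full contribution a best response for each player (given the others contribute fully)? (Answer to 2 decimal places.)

7.42 gold

Given the others contribute fully, the best deviation is to contribute 0 (any partial contribution still incurs the fine and gives up units whose private return 0.47 is below 1).
Deviating from 14 to 0 saves 14 gold but forfeits the deviator's share of the drop in the guild treasury: 0.47 × 14 = 6.58.
So the deviation gain is 14 − 6.58 = 7.42, and the fine must be at least 7.42 gold to wipe it out.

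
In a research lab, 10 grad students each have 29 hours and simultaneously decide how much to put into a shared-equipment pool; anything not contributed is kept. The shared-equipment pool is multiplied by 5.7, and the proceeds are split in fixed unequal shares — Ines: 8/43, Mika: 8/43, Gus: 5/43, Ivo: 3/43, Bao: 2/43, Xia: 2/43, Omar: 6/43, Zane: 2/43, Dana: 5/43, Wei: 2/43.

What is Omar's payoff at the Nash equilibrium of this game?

For player j, contributing a unit is worthwhile iff 5.7 × (j's share) ≥ 1, i.e. iff j's share is at least 0.1754.
Ines and Mika are above the threshold, contributing 29 each; the remaining 8 contribute 0. Total contributed: 58.
Omar keeps 29 and receives 5.7 × 58 × 6/43 = 46.13 from the shared-equipment pool, for a payoff of 75.13.

75.13 hours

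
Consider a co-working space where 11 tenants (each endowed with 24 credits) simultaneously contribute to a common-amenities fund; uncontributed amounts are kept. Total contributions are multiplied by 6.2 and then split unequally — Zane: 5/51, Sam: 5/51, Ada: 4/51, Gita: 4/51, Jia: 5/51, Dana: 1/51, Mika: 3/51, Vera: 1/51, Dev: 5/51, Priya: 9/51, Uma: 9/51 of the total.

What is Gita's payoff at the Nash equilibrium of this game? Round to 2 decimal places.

A player with share s gets back 6.2·s per unit contributed, so full contribution is dominant for anyone with s > 1/6.2 = 0.1613 and zero contribution is dominant for anyone below.
Priya and Uma are above the threshold, contributing 24 each; the remaining 9 contribute 0. Total contributed: 48.
Gita keeps 24 and receives 6.2 × 48 × 4/51 = 23.34 from the common-amenities fund, for a payoff of 47.34.

47.34 credits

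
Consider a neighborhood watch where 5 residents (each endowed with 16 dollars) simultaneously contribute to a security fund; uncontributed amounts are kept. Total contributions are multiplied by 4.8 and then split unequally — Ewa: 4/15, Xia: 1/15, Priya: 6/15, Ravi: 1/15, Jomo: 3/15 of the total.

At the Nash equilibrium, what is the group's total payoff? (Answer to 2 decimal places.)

201.60 dollars

Each unit j contributes comes back to j as 4.8 × (j's share), so j prefers to contribute only if that share exceeds 1/4.8 = 0.2083; otherwise keeping the unit dominates.
Ewa and Priya are above the threshold, contributing 16 each; the remaining 3 contribute 0. Total contributed: 32.
The security fund pays out 4.8 × 32 = 153.60 in total (split across the unequal shares, but the aggregate is all that matters for the group sum).
The 3 free-riders keep 16 each, adding 48. Group total = 48 + 153.60 = 201.60.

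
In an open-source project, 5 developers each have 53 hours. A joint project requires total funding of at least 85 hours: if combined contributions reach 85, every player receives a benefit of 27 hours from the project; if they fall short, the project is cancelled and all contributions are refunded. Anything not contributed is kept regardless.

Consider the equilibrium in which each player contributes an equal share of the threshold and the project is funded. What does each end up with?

63 hours

Equal share of the threshold: 85/5 = 17.
At this profile no one gains by cutting their contribution: any cut drops the total below 85, the project is cancelled, contributions are refunded, and the deviator ends with 53, which is less than 53 − 17 + 27 = 63. Contributing more than 17 just wastes the excess. So contributing exactly 17 is a best response.
Each player's payoff: 53 − 17 + 27 = 63.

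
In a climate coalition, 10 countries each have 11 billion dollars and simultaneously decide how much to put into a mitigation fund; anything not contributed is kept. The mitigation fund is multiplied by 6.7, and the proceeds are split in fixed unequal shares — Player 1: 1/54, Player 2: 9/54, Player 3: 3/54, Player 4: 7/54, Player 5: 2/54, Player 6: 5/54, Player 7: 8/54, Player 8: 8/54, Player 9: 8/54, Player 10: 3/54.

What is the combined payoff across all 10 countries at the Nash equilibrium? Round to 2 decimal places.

172.70 billion dollars

Player j's private return per contributed unit is 6.7 × (j's share). Contributing is weakly dominant for j when that share is at least 1/6.7 = 0.1493, and contributing 0 is dominant otherwise.
Player 2 alone (share 9/54) is above the threshold, contributing 11; the remaining 9 contribute 0. Total contributed: 11.
The mitigation fund pays out 6.7 × 11 = 73.70 in total (split across the unequal shares, but the aggregate is all that matters for the group sum).
The 9 free-riders keep 11 each, adding 99. Group total = 99 + 73.70 = 172.70.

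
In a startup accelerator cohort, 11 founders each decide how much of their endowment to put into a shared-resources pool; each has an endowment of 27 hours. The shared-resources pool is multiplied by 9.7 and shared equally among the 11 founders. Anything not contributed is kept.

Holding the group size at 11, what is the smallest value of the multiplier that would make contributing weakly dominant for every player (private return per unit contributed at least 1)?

11

A contributed unit returns (multiplier)/11 to its contributor.
This reaches 1 exactly when the multiplier is 11.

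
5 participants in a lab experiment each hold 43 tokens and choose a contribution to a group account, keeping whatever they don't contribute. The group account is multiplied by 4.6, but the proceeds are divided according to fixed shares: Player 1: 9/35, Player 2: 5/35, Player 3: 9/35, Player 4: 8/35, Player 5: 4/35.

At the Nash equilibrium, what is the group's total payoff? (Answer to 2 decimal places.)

For player j, contributing a unit is worthwhile iff 4.6 × (j's share) ≥ 1, i.e. iff j's share is at least 0.2174.
Player 1, Player 3 and Player 4 clear that bar, contributing 43 each; the remaining 2 contribute 0. Total contributed: 129.
The group account pays out 4.6 × 129 = 593.40 in total (split across the unequal shares, but the aggregate is all that matters for the group sum).
The 2 free-riders keep 43 each, adding 86. Group total = 86 + 593.40 = 679.40.

679.40 tokens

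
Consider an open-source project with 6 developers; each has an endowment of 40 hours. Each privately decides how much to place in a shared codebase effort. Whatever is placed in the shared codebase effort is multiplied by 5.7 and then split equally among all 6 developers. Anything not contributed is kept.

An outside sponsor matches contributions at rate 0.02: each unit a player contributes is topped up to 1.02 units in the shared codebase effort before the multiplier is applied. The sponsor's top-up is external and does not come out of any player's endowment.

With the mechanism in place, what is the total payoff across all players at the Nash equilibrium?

With the mechanism, a contributed unit returns 5.7 × 1.02 / 6 = 0.9690 per unit of net cost — still below 1 — so contributing 0 remains dominant for every player.
Everyone keeps their endowment and the group total is 6 × 40 = 240.

240.00 hours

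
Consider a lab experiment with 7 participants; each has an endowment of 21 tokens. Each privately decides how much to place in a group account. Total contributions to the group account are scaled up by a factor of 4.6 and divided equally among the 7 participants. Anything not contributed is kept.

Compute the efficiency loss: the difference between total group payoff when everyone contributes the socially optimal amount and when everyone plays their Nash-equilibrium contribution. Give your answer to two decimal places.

Each contributed unit returns 4.6/7 = 0.6571 to its contributor — below 1 — so contributing 0 is dominant for every player. At the Nash equilibrium everyone keeps their 21, and the group total is 7 × 21 = 147.
Each contributed unit returns 4.600 to the group as a whole (0.6571 to each of 7 players), which exceeds 1, so the social optimum is full contribution: group total = 4.600 × 147 = 676.20.
Efficiency loss = 676.20 − 147 = 529.20.

529.20 tokens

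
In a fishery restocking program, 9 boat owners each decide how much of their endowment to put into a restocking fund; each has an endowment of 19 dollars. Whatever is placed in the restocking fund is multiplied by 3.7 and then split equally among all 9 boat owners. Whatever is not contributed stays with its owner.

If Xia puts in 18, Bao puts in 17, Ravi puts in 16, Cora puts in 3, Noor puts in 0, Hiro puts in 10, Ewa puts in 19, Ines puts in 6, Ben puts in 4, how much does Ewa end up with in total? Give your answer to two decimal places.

38.23 dollars

Total contributed: 18 + 17 + 16 + 3 + 0 + 10 + 19 + 6 + 4 = 93.
Each receives 3.7 × 93 / 9 = 38.23 from the restocking fund.
Ewa keeps 19 − 19 = 0, so Ewa's payoff is 0 + 38.23 = 38.23.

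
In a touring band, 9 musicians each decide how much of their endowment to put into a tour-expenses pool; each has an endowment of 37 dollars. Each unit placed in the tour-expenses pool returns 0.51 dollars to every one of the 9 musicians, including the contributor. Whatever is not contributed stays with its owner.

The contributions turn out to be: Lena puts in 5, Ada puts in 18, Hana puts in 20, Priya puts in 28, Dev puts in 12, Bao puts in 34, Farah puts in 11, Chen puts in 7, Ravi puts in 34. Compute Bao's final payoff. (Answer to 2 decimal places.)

Total contributed: 5 + 18 + 20 + 28 + 12 + 34 + 11 + 7 + 34 = 169.
Each receives 0.51 × 169 = 86.19 from the tour-expenses pool.
Bao keeps 37 − 34 = 3, so Bao's payoff is 3 + 86.19 = 89.19.

89.19 dollars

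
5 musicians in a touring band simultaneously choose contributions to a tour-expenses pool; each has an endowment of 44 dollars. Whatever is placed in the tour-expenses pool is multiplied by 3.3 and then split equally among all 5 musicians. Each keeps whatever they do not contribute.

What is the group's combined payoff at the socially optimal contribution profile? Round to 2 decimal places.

726.00 dollars

Each contributed unit returns 3.300 to the group as a whole (0.6600 to each of 5 players), which exceeds 1, so the social optimum is full contribution: group total = 3.300 × 220 = 726.00.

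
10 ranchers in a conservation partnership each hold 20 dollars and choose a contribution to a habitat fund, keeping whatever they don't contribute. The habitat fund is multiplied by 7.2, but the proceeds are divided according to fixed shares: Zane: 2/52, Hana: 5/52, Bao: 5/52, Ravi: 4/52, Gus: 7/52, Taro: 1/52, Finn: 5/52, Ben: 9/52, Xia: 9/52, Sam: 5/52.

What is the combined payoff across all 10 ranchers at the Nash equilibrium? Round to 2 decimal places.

A player with share s gets back 7.2·s per unit contributed, so full contribution is dominant for anyone with s > 1/7.2 = 0.1389 and zero contribution is dominant for anyone below.
The shares above 0.1389 belong to Ben and Xia, contributing 20 each; the remaining 8 contribute 0. Total contributed: 40.
The habitat fund pays out 7.2 × 40 = 288.00 in total (split across the unequal shares, but the aggregate is all that matters for the group sum).
The 8 free-riders keep 20 each, adding 160. Group total = 160 + 288.00 = 448.00.

448.00 dollars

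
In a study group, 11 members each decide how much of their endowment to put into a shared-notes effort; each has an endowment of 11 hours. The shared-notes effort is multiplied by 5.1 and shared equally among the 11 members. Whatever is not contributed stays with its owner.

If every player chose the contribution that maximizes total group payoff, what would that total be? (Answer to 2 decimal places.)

Each contributed unit returns 5.100 to the group as a whole (0.4636 to each of 11 players), which exceeds 1, so the social optimum is full contribution: group total = 5.100 × 121 = 617.10.

617.10 hours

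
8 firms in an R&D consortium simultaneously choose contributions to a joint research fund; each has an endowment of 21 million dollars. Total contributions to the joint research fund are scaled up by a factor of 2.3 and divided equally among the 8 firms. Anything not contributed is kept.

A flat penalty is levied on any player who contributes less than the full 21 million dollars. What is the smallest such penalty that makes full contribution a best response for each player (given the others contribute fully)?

14.96 million dollars

Given the others contribute fully, the best deviation is to contribute 0 (any partial contribution still incurs the fine and gives up units whose private return 0.2875 is below 1).
Deviating from 21 to 0 saves 21 million dollars but forfeits the deviator's share of the drop in the joint research fund: 2.3/8 × 21 = 6.04.
So the deviation gain is 21 − 6.04 = 14.96, and the fine must be at least 14.96 million dollars to wipe it out.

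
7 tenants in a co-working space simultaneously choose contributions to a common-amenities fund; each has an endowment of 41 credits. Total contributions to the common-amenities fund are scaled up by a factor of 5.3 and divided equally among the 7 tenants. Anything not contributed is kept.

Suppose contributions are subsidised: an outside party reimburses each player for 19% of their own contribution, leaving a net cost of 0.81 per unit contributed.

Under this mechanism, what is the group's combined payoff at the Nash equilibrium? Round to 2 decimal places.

287.00 credits

The effective private return is (5.3/7) / 0.81 = 0.9347, which is still under 1, so the mechanism doesn't change anyone's dominant strategy: zero contribution.
Everyone keeps their endowment and the group total is 7 × 41 = 287.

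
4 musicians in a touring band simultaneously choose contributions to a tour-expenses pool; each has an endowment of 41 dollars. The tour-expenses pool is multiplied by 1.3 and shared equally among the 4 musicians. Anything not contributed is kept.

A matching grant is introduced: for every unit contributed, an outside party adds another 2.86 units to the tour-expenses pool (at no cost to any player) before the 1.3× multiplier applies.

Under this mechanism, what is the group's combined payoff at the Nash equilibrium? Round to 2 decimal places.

Under the mechanism each unit contributed yields 1.3 × 3.86 / 4 = 1.2545 back to its contributor per unit of net cost, which exceeds 1, making full contribution the dominant choice for everyone.
At the Nash equilibrium everyone contributes 41. Group total payoff = 1.3 × 3.86 × 164 = 822.95.

822.95 dollars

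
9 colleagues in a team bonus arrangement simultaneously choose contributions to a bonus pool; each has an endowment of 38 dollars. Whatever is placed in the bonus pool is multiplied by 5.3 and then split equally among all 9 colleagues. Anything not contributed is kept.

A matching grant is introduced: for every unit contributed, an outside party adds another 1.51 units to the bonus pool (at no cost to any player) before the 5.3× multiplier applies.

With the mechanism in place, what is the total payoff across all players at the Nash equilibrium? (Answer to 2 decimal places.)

4549.63 dollars

The effective private return per unit is now 5.3 × 2.51 / 9 = 1.4781 > 1, so every player's dominant strategy flips to full contribution.
So the Nash equilibrium is full contribution by all 9; the group earns 5.3 × 2.51 × 342 = 4549.63.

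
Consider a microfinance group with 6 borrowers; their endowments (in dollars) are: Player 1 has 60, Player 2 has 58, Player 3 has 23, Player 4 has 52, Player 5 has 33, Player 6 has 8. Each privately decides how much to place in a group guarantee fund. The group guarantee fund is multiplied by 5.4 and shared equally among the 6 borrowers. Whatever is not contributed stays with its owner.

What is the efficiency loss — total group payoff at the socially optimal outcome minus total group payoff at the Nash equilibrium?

1029.60 dollars

The private return per contributed unit is 5.4/6 = 0.9000 < 1 for every player regardless of endowment, so the Nash equilibrium is zero contribution and the group total is Σ E_j = 60 + 58 + 23 + 52 + 33 + 8 = 234.
Each contributed unit returns 5.400 to the group, so the social optimum is full contribution by everyone: group total = 5.400 × 234 = 1263.60.
Efficiency loss = (5.400 − 1) × 234 = 1029.60.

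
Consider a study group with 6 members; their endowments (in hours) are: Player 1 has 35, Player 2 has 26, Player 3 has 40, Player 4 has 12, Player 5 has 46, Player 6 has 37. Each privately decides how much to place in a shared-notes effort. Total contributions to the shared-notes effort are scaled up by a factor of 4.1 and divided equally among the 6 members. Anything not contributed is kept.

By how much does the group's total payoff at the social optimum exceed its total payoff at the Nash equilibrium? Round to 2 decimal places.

607.60 hours

The private return per contributed unit is 4.1/6 = 0.6833 < 1 for every player regardless of endowment, so the Nash equilibrium is zero contribution and the group total is Σ E_j = 35 + 26 + 40 + 12 + 46 + 37 = 196.
Each contributed unit returns 4.100 to the group, so the social optimum is full contribution by everyone: group total = 4.100 × 196 = 803.60.
Efficiency loss = (4.100 − 1) × 196 = 607.60.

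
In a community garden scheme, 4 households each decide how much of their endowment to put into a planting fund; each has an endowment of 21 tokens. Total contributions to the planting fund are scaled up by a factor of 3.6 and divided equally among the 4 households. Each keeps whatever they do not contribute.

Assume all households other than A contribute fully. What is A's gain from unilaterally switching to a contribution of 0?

Switching from a contribution of 21 to 0 lets A keep an extra 21 tokens, but lowers the planting fund by 21, which costs A their own share of that drop: 3.6/4 × 21 = 18.90.
Net gain = 21 − 18.90 = 2.10. The private return per contributed unit (0.9000) is below 1, so free-riding is indeed the best response regardless of what the others do.

2.10 tokens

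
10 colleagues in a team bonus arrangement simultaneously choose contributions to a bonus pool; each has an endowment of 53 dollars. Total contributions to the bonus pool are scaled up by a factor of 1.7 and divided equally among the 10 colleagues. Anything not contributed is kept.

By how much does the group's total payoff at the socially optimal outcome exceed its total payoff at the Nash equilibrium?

Each contributed unit returns 1.7/10 = 0.1700 to its contributor — below 1 — so contributing 0 is dominant for every player. At the Nash equilibrium everyone keeps their 53, and the group total is 10 × 53 = 530.
Each contributed unit returns 1.700 to the group as a whole (0.1700 to each of 10 players), which exceeds 1, so the social optimum is full contribution: group total = 1.700 × 530 = 901.00.
Efficiency loss = 901.00 − 530 = 371.00.

371.00 dollars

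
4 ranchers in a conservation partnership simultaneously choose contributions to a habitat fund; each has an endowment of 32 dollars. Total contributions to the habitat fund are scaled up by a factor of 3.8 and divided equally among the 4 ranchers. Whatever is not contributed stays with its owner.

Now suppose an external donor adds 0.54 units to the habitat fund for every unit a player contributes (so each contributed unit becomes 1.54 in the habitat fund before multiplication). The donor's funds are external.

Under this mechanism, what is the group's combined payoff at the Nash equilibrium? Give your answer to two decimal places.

749.06 dollars

Under the mechanism each unit contributed yields 3.8 × 1.54 / 4 = 1.4630 back to its contributor per unit of net cost, which exceeds 1, making full contribution the dominant choice for everyone.
So the Nash equilibrium is full contribution by all 4; the group earns 3.8 × 1.54 × 128 = 749.06.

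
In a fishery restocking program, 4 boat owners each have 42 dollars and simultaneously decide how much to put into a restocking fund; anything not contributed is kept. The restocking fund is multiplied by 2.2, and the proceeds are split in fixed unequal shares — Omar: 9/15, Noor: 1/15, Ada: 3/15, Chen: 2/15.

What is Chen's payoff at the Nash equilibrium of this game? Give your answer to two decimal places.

54.32 dollars

Each unit j contributes comes back to j as 2.2 × (j's share), so j prefers to contribute only if that share exceeds 1/2.2 = 0.4545; otherwise keeping the unit dominates.
The only share above 0.4545 is Omar's 9/15, contributing 42; the remaining 3 contribute 0. Total contributed: 42.
Chen keeps 42 and receives 2.2 × 42 × 2/15 = 12.32 from the restocking fund, for a payoff of 54.32.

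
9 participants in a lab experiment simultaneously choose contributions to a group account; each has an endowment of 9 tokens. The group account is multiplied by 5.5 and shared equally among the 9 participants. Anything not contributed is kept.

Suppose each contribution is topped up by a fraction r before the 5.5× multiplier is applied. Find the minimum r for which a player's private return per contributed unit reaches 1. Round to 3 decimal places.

With matching at rate r, one contributed unit becomes (1 + r) in the group account and returns 5.5 × (1 + r) / 9 to the contributor.
Setting this equal to 1: 1 + r = 9/5.5 = 1.6364.
So the minimum matching rate is r = 1.6364 − 1 = 0.636.

0.636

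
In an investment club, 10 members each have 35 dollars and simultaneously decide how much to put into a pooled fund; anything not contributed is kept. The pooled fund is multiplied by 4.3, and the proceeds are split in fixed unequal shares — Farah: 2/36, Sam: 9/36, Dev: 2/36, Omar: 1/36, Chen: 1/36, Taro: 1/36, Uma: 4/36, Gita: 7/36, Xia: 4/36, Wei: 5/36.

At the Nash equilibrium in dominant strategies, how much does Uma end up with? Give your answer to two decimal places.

51.72 dollars

Player j's private return per contributed unit is 4.3 × (j's share). Contributing is weakly dominant for j when that share is at least 1/4.3 = 0.2326, and contributing 0 is dominant otherwise.
The only share above 0.2326 is Sam's 9/36, contributing 35; the remaining 9 contribute 0. Total contributed: 35.
Uma keeps 35 and receives 4.3 × 35 × 4/36 = 16.72 from the pooled fund, for a payoff of 51.72.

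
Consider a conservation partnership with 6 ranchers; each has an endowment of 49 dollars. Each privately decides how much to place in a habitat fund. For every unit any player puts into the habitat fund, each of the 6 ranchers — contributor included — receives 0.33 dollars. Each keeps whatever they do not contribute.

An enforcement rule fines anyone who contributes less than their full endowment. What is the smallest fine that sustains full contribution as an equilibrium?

32.83 dollars

Given the others contribute fully, the best deviation is to contribute 0 (any partial contribution still incurs the fine and gives up units whose private return 0.33 is below 1).
Deviating from 49 to 0 saves 49 dollars but forfeits the deviator's share of the drop in the habitat fund: 0.33 × 49 = 16.17.
So the deviation gain is 49 − 16.17 = 32.83, and the fine must be at least 32.83 dollars to wipe it out.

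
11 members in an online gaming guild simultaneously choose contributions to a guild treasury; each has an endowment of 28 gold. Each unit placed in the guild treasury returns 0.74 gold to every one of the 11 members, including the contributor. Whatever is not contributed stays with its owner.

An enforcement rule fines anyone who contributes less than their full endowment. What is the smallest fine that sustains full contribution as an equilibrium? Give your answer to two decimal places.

7.28 gold

Given the others contribute fully, the best deviation is to contribute 0 (any partial contribution still incurs the fine and gives up units whose private return 0.74 is below 1).
Deviating from 28 to 0 saves 28 gold but forfeits the deviator's share of the drop in the guild treasury: 0.74 × 28 = 20.72.
So the deviation gain is 28 − 20.72 = 7.28, and the fine must be at least 7.28 gold to wipe it out.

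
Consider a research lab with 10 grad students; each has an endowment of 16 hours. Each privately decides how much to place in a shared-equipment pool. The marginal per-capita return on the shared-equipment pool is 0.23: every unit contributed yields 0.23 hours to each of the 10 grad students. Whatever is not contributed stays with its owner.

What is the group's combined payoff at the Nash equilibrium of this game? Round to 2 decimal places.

The private return per contributed unit is 0.23 < 1, so contributing 0 is dominant for every player. At the Nash equilibrium everyone keeps their 16, and the group total is 10 × 16 = 160.

160.00 hours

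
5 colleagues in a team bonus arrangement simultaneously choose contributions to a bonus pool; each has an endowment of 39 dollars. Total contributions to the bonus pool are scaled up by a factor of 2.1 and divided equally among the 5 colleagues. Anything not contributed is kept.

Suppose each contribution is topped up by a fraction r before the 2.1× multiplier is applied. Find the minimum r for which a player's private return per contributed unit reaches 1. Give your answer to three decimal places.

1.381

With matching at rate r, one contributed unit becomes (1 + r) in the bonus pool and returns 2.1 × (1 + r) / 5 to the contributor.
Setting this equal to 1: 1 + r = 5/2.1 = 2.3810.
So the minimum matching rate is r = 2.3810 − 1 = 1.381.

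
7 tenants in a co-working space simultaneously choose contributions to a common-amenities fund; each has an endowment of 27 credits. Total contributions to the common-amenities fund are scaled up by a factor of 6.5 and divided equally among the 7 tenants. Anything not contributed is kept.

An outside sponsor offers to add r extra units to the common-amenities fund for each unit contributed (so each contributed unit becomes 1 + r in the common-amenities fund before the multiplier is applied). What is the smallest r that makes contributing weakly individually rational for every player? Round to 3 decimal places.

0.077

With matching at rate r, one contributed unit becomes (1 + r) in the common-amenities fund and returns 6.5 × (1 + r) / 7 to the contributor.
Setting this equal to 1: 1 + r = 7/6.5 = 1.0769.
So the minimum matching rate is r = 1.0769 − 1 = 0.077.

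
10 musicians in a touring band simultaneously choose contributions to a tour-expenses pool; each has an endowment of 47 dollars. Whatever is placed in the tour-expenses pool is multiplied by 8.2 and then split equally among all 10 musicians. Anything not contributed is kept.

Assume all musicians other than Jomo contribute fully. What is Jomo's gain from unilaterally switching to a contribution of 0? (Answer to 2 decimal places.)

Switching from a contribution of 47 to 0 lets Jomo keep an extra 47 dollars, but lowers the tour-expenses pool by 47, which costs Jomo their own share of that drop: 8.2/10 × 47 = 38.54.
Net gain = 47 − 38.54 = 8.46. The private return per contributed unit (0.8200) is below 1, so free-riding is indeed the best response regardless of what the others do.

8.46 dollars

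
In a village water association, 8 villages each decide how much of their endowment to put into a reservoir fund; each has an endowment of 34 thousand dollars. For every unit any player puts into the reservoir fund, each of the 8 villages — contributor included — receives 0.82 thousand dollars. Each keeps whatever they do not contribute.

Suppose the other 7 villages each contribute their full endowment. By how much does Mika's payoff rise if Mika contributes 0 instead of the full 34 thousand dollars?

Switching from a contribution of 34 to 0 lets Mika keep an extra 34 thousand dollars, but lowers the reservoir fund by 34, which costs Mika their own share of that drop: 0.82 × 34 = 27.88.
Net gain = 34 − 27.88 = 6.12. The private return per contributed unit (0.82) is below 1, so free-riding is indeed the best response regardless of what the others do.

6.12 thousand dollars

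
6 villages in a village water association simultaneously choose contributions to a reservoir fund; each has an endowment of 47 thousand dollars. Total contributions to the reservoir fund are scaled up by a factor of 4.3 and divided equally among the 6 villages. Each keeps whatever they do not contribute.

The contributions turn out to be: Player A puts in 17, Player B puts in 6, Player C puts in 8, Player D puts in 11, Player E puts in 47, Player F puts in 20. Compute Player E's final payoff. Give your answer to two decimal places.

Total contributed: 17 + 6 + 8 + 11 + 47 + 20 = 109.
Each receives 4.3 × 109 / 6 = 78.12 from the reservoir fund.
Player E keeps 47 − 47 = 0, so Player E's payoff is 0 + 78.12 = 78.12.

78.12 thousand dollars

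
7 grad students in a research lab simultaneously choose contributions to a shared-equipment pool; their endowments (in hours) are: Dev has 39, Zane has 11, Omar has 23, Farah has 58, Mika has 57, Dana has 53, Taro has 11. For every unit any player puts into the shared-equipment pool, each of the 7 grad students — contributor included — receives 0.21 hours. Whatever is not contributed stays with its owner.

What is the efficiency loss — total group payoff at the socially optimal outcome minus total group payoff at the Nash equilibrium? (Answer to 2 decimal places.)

118.44 hours

The private return per contributed unit is 0.21 < 1 for everyone, so the Nash equilibrium is zero contribution and the group total is Σ E_j = 39 + 11 + 23 + 58 + 57 + 53 + 11 = 252.
Each contributed unit returns 1.470 to the group, so the social optimum is full contribution by everyone: group total = 1.470 × 252 = 370.44.
Efficiency loss = (1.470 − 1) × 252 = 118.44.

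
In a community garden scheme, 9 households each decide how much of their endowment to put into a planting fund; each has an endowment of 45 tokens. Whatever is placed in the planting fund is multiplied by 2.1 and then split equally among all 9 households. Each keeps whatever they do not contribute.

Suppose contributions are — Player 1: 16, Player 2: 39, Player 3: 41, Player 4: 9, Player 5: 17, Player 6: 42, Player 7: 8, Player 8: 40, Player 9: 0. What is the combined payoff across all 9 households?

Total contributed: 16 + 39 + 41 + 9 + 17 + 42 + 8 + 40 + 0 = 212; total kept: 9 × 45 − 212 = 193.
The planting fund pays out 2.1 × 212 = 445.20 in aggregate.
Group total = 193 + 445.20 = 638.20.

638.20 tokens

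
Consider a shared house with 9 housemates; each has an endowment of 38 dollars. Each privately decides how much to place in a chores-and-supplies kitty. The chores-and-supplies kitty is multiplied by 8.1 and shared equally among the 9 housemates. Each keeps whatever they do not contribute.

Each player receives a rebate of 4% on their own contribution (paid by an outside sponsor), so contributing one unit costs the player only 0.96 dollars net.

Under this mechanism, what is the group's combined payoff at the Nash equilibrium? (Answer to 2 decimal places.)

Even with the mechanism, each unit contributed returns only (8.1/9) / 0.96 = 0.9375 per unit of net cost, so contributing nothing is still dominant.
Everyone keeps their endowment and the group total is 9 × 38 = 342.

342.00 dollars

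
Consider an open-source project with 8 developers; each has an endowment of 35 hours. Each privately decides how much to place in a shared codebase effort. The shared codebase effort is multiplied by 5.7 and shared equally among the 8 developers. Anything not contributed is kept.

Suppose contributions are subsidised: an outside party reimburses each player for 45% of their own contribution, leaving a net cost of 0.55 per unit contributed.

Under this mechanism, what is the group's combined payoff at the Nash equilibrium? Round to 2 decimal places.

1722.00 hours

The effective private return per unit is now (5.7/8) / 0.55 = 1.2955 > 1, so every player's dominant strategy flips to full contribution.
At the Nash equilibrium everyone contributes 35. Group total payoff = 8 × (35 × 0.45 + 5.7 × 35) = 1722.00.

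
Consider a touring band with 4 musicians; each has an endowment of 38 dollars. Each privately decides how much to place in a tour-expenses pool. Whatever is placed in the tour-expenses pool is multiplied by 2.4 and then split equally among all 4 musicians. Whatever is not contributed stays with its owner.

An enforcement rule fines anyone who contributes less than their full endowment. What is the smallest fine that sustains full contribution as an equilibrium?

Given the others contribute fully, the best deviation is to contribute 0 (any partial contribution still incurs the fine and gives up units whose private return 0.6000 is below 1).
Deviating from 38 to 0 saves 38 dollars but forfeits the deviator's share of the drop in the tour-expenses pool: 2.4/4 × 38 = 22.80.
So the deviation gain is 38 − 22.80 = 15.20, and the fine must be at least 15.20 dollars to wipe it out.

15.20 dollars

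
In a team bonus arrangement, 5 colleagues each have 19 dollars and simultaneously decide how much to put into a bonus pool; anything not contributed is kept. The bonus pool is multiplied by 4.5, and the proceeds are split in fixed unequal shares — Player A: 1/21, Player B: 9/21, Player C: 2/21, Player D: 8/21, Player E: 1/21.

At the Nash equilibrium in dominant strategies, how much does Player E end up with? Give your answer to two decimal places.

27.14 dollars

Each unit j contributes comes back to j as 4.5 × (j's share), so j prefers to contribute only if that share exceeds 1/4.5 = 0.2222; otherwise keeping the unit dominates.
Player B and Player D are above the threshold, contributing 19 each; the remaining 3 contribute 0. Total contributed: 38.
Player E keeps 19 and receives 4.5 × 38 × 1/21 = 8.14 from the bonus pool, for a payoff of 27.14.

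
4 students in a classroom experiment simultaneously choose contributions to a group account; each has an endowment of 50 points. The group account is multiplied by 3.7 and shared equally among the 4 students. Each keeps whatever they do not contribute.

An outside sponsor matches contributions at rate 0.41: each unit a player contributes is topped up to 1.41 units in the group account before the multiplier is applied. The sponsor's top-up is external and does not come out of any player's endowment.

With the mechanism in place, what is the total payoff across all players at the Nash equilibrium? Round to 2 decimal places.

1043.40 points

The effective private return per unit is now 3.7 × 1.41 / 4 = 1.3043 > 1, so every player's dominant strategy flips to full contribution.
At the Nash equilibrium everyone contributes 50. Group total payoff = 3.7 × 1.41 × 200 = 1043.40.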